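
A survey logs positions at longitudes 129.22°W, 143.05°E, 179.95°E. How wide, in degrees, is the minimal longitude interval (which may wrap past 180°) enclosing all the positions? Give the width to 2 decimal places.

87.73°

Sort the longitudes: -129.22°, +143.05°, +179.95°.
Eastward gaps between consecutive values (wrapping around): 272.27°, 36.90°, 50.83°.
Largest gap = 272.27° ⇒ minimal covering band is its complement: 360° − 272.27° = 87.73°.
Band runs from +143.05° eastward to -129.22°, crossing the antimeridian.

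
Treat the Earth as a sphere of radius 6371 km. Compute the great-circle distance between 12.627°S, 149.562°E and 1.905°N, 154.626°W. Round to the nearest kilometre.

Δλ = -154.626 − 149.562 = -304.188°; wrapped into (−180°, 180°]: 55.812°.
Δφ = 1.905 − -12.627 = 14.532°.
a = sin²(Δφ/2) + cos φ₁ · cos φ₂ · sin²(Δλ/2) = 0.229625.
c = 2·atan2(√a, √(1−a)) = 0.99947 rad → d = 6371·c ≈ 6367.61 km.

6368 km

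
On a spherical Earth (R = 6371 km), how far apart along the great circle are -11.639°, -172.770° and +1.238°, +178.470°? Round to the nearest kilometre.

1728 km

Δλ = 178.470 − -172.770 = 351.240°; wrapped into (−180°, 180°]: -8.760°.
Δφ = 1.238 − -11.639 = 12.877°.
a = sin²(Δφ/2) + cos φ₁ · cos φ₂ · sin²(Δλ/2) = 0.018286.
c = 2·atan2(√a, √(1−a)) = 0.27128 rad → d = 6371·c ≈ 1728.34 km.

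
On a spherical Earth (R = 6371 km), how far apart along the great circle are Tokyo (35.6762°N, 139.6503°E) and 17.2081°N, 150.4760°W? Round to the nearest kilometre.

7108 km

Δλ = -150.4760 − 139.6503 = -290.1263°; wrapped into (−180°, 180°]: 69.8737°.
Δφ = 17.2081 − 35.6762 = -18.4681°.
a = sin²(Δφ/2) + cos φ₁ · cos φ₂ · sin²(Δλ/2) = 0.280231.
c = 2·atan2(√a, √(1−a)) = 1.11571 rad → d = 6371·c ≈ 7108.20 km.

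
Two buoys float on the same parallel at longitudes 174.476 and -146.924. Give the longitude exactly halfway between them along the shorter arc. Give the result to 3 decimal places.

Signed shortest Δλ from +174.476° to -146.924° is +38.600°.
Midpoint longitude = +174.476° + (+38.600°)/2 = +174.476° + 19.300° = +193.776°.
Normalise into (−180°, 180°]: -166.224°.
(The naïve average (+174.476 + -146.924)/2 = 13.776° is on the wrong side of the globe.)

-166.224°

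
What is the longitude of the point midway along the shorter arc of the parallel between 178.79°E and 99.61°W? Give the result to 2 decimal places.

140.41°W

Signed shortest Δλ from +178.79° to -99.61° is +81.60°.
Midpoint longitude = +178.79° + (+81.60°)/2 = +178.79° + 40.80° = +219.59°.
Normalise into (−180°, 180°]: -140.41°.
(The naïve average (+178.79 + -99.61)/2 = 39.59° is on the wrong side of the globe.)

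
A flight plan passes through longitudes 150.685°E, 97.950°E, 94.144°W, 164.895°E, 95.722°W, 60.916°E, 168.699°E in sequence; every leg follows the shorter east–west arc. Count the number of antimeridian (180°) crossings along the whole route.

Leg 1: +150.685° → +97.950°, shortest Δλ = -52.735° (west) — does not cross 180°.
Leg 2: +97.950° → -94.144°, shortest Δλ = 167.906° (east) — crosses 180°.
Leg 3: -94.144° → +164.895°, shortest Δλ = -100.961° (west) — crosses 180°.
Leg 4: +164.895° → -95.722°, shortest Δλ = 99.383° (east) — crosses 180°.
Leg 5: -95.722° → +60.916°, shortest Δλ = 156.638° (east) — does not cross 180°.
Leg 6: +60.916° → +168.699°, shortest Δλ = 107.783° (east) — does not cross 180°.
Total crossings: 3.

3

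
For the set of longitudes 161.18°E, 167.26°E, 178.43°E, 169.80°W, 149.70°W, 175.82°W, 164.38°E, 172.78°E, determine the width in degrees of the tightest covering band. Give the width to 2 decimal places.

49.12°

Sort the longitudes: -175.82°, -169.80°, -149.70°, +161.18°, +164.38°, +167.26°, +172.78°, +178.43°.
Eastward gaps between consecutive values (wrapping around): 6.02°, 20.10°, 310.88°, 3.20°, 2.88°, 5.52°, 5.65°, 5.75°.
Largest gap = 310.88° ⇒ minimal covering band is its complement: 360° − 310.88° = 49.12°.
Band runs from +161.18° eastward to -149.70°, crossing the antimeridian.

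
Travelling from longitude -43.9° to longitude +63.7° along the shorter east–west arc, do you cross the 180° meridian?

Signed shortest Δλ = ((63.7 − -43.9 + 180) mod 360) − 180 = 107.6°.
Going east by 107.6° from -43.9° reaches +63.7° without touching 180°.

No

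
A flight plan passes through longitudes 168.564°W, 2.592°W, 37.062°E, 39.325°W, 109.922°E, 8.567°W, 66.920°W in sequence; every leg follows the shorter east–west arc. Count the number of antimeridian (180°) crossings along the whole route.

Leg 1: -168.564° → -2.592°, shortest Δλ = 165.972° (east) — does not cross 180°.
Leg 2: -2.592° → +37.062°, shortest Δλ = 39.654° (east) — does not cross 180°.
Leg 3: +37.062° → -39.325°, shortest Δλ = -76.387° (west) — does not cross 180°.
Leg 4: -39.325° → +109.922°, shortest Δλ = 149.247° (east) — does not cross 180°.
Leg 5: +109.922° → -8.567°, shortest Δλ = -118.489° (west) — does not cross 180°.
Leg 6: -8.567° → -66.920°, shortest Δλ = -58.353° (west) — does not cross 180°.
Total crossings: 0.

0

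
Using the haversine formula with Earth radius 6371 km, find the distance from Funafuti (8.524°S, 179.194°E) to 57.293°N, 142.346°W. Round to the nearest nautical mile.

4378 nmi

Δλ = -142.346 − 179.194 = -321.540°; wrapped into (−180°, 180°]: 38.460°.
Δφ = 57.293 − -8.524 = 65.817°.
a = sin²(Δφ/2) + cos φ₁ · cos φ₂ · sin²(Δλ/2) = 0.353142.
c = 2·atan2(√a, √(1−a)) = 1.27268 rad → d = 6371·c ≈ 8108.27 km ≈ 4378.12 nmi.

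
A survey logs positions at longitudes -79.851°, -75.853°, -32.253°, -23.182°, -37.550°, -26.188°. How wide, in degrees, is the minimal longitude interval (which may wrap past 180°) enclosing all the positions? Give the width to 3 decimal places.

Sort the longitudes: -79.851°, -75.853°, -37.550°, -32.253°, -26.188°, -23.182°.
Eastward gaps between consecutive values (wrapping around): 3.998°, 38.303°, 5.297°, 6.065°, 3.006°, 303.331°.
Largest gap = 303.331° ⇒ minimal covering band is its complement: 360° − 303.331° = 56.669°.
Band runs from -79.851° eastward to -23.182°.

56.669°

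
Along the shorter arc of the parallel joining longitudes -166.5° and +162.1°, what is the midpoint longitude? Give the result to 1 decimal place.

+177.8°

Signed shortest Δλ from -166.5° to +162.1° is -31.4°.
Midpoint longitude = -166.5° + (-31.4°)/2 = -166.5° − 15.7° = -182.2°.
Normalise into (−180°, 180°]: +177.8°.
(The naïve average (-166.5 + +162.1)/2 = -2.2° is on the wrong side of the globe.)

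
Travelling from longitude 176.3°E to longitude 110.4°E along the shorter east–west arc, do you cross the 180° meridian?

No

Signed shortest Δλ = ((110.4 − 176.3 + 180) mod 360) − 180 = -65.9°.
Going west by 65.9° from +176.3° reaches +110.4° without touching 180°.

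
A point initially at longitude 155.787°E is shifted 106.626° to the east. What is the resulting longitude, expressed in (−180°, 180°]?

Start at +155.787°; shift +106.626° → +262.413°.
+262.413° lies outside (−180°, 180°]; subtract 360° → -97.587°.

97.587°W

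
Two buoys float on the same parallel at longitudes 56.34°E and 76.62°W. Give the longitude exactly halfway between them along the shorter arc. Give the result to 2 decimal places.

10.14°W

Signed shortest Δλ from +56.34° to -76.62° is -132.96°.
Midpoint longitude = +56.34° + (-132.96°)/2 = +56.34° − 66.48° = -10.14°.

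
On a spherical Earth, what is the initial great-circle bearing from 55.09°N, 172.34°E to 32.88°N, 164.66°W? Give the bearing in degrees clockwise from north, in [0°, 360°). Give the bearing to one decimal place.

Δλ = -164.66 − 172.34 = -337.00°; wrapped into (−180°, 180°]: 23.00°.
θ = atan2( sin Δλ · cos φ₂ , cos φ₁ · sin φ₂ − sin φ₁ · cos φ₂ · cos Δλ )
  = atan2(0.32814, -0.32326) = 134.570° → normalised to [0°, 360°): 134.570°.

134.6°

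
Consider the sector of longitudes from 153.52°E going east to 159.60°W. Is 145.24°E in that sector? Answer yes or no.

Band width going east from +153.52° to -159.60°: ((-159.60 − 153.52) mod 360) = 46.88°.
Offset of +145.24° east of the west edge: ((145.24 − 153.52) mod 360) = 351.72°.
351.72° > 46.88° ⇒ outside.

No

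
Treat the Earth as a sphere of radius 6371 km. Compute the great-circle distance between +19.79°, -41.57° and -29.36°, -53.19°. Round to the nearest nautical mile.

Δλ = -53.19 − -41.57 = -11.62°.
Δφ = -29.36 − 19.79 = -49.15°.
a = sin²(Δφ/2) + cos φ₁ · cos φ₂ · sin²(Δλ/2) = 0.181363.
c = 2·atan2(√a, √(1−a)) = 0.87984 rad → d = 6371·c ≈ 5605.47 km ≈ 3026.71 nmi.

3027 nmi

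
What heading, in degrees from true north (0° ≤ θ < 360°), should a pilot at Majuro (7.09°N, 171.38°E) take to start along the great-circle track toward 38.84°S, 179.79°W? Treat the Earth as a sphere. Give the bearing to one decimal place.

Δλ = -179.79 − 171.38 = -351.17°; wrapped into (−180°, 180°]: 8.83°.
θ = atan2( sin Δλ · cos φ₂ , cos φ₁ · sin φ₂ − sin φ₁ · cos φ₂ · cos Δλ )
  = atan2(0.11956, -0.71735) = 170.537° → normalised to [0°, 360°): 170.537°.

170.5°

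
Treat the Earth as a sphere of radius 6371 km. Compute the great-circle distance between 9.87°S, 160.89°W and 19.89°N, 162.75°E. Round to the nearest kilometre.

5176 km

Δλ = 162.75 − -160.89 = 323.64°; wrapped into (−180°, 180°]: -36.36°.
Δφ = 19.89 − -9.87 = 29.76°.
a = sin²(Δφ/2) + cos φ₁ · cos φ₂ · sin²(Δλ/2) = 0.156128.
c = 2·atan2(√a, √(1−a)) = 0.81242 rad → d = 6371·c ≈ 5175.93 km.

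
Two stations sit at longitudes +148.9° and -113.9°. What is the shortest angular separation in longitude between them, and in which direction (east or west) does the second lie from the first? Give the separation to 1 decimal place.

97.2° east

Raw difference: -113.9 − 148.9 = -262.8°.
Normalise into (−180°, 180°]: -262.8° + 360° = 97.2°.
Positive ⇒ the second point lies to the east; separation 97.2°.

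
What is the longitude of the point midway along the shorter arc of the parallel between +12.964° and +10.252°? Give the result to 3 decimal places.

+11.608°

Signed shortest Δλ from +12.964° to +10.252° is -2.712°.
Midpoint longitude = +12.964° + (-2.712°)/2 = +12.964° − 1.356° = +11.608°.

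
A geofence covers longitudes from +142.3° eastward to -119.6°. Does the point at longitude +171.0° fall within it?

Yes

Band width going east from +142.3° to -119.6°: ((-119.6 − 142.3) mod 360) = 98.1°.
Offset of +171.0° east of the west edge: ((171.0 − 142.3) mod 360) = 28.7°.
28.7° ≤ 98.1° ⇒ inside.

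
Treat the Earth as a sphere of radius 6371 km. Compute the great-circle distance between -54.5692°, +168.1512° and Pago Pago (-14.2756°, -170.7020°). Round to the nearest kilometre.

Δλ = -170.7020 − 168.1512 = -338.8532°; wrapped into (−180°, 180°]: 21.1468°.
Δφ = -14.2756 − -54.5692 = 40.2936°.
a = sin²(Δφ/2) + cos φ₁ · cos φ₂ · sin²(Δλ/2) = 0.137546.
c = 2·atan2(√a, √(1−a)) = 0.75990 rad → d = 6371·c ≈ 4841.30 km.

4841 km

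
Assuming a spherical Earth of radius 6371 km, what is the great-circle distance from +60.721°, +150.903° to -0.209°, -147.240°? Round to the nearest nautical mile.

Δλ = -147.240 − 150.903 = -298.143°; wrapped into (−180°, 180°]: 61.857°.
Δφ = -0.209 − 60.721 = -60.930°.
a = sin²(Δφ/2) + cos φ₁ · cos φ₂ · sin²(Δλ/2) = 0.386253.
c = 2·atan2(√a, √(1−a)) = 1.34129 rad → d = 6371·c ≈ 8545.37 km ≈ 4614.13 nmi.

4614 nmi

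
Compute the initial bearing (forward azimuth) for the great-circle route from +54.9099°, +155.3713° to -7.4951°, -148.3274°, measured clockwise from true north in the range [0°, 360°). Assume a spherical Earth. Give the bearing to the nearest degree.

Δλ = -148.3274 − 155.3713 = -303.6987°; wrapped into (−180°, 180°]: 56.3013°.
θ = atan2( sin Δλ · cos φ₂ , cos φ₁ · sin φ₂ − sin φ₁ · cos φ₂ · cos Δλ )
  = atan2(0.82486, -0.52509) = 122.480° → normalised to [0°, 360°): 122.480°.

122°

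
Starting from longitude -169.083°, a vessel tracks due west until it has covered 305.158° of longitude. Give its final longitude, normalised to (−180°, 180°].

-114.241°

Start at -169.083°; shift −305.158° → -474.241°.
-474.241° lies outside (−180°, 180°]; add 360° → -114.241°.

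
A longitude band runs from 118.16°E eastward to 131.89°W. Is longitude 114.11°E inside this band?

No

Band width going east from +118.16° to -131.89°: ((-131.89 − 118.16) mod 360) = 109.95°.
Offset of +114.11° east of the west edge: ((114.11 − 118.16) mod 360) = 355.95°.
355.95° > 109.95° ⇒ outside.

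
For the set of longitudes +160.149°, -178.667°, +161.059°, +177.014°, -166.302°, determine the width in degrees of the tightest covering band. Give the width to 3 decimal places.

Sort the longitudes: -178.667°, -166.302°, +160.149°, +161.059°, +177.014°.
Eastward gaps between consecutive values (wrapping around): 12.365°, 326.451°, 0.910°, 15.955°, 4.319°.
Largest gap = 326.451° ⇒ minimal covering band is its complement: 360° − 326.451° = 33.549°.
Band runs from +160.149° eastward to -166.302°, crossing the antimeridian.

33.549°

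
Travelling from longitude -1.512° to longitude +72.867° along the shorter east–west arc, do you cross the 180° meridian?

Signed shortest Δλ = ((72.867 − -1.512 + 180) mod 360) − 180 = 74.379°.
Going east by 74.379° from -1.512° reaches +72.867° without touching 180°.

No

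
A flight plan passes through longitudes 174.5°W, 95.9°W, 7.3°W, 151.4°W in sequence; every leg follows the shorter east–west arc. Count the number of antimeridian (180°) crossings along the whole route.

0

Leg 1: -174.5° → -95.9°, shortest Δλ = 78.6° (east) — does not cross 180°.
Leg 2: -95.9° → -7.3°, shortest Δλ = 88.6° (east) — does not cross 180°.
Leg 3: -7.3° → -151.4°, shortest Δλ = -144.1° (west) — does not cross 180°.
Total crossings: 0.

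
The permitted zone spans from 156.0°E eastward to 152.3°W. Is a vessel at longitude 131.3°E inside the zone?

No

Band width going east from +156.0° to -152.3°: ((-152.3 − 156.0) mod 360) = 51.7°.
Offset of +131.3° east of the west edge: ((131.3 − 156.0) mod 360) = 335.3°.
335.3° > 51.7° ⇒ outside.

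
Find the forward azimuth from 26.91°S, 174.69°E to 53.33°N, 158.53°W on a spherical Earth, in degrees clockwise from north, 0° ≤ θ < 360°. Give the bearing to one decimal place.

Δλ = -158.53 − 174.69 = -333.22°; wrapped into (−180°, 180°]: 26.78°.
θ = atan2( sin Δλ · cos φ₂ , cos φ₁ · sin φ₂ − sin φ₁ · cos φ₂ · cos Δλ )
  = atan2(0.26908, 0.95654) = 15.712° → normalised to [0°, 360°): 15.712°.

15.7°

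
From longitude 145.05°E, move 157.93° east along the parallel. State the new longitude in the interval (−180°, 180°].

Start at +145.05°; shift +157.93° → +302.98°.
+302.98° lies outside (−180°, 180°]; subtract 360° → -57.02°.

57.02°W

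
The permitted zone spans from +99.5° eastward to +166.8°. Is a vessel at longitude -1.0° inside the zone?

Band width going east from +99.5° to +166.8°: ((166.8 − 99.5) mod 360) = 67.3°.
Offset of -1.0° east of the west edge: ((-1.0 − 99.5) mod 360) = 259.5°.
259.5° > 67.3° ⇒ outside.

No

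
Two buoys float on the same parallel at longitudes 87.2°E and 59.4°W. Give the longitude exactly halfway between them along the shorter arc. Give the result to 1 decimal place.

13.9°E

Signed shortest Δλ from +87.2° to -59.4° is -146.6°.
Midpoint longitude = +87.2° + (-146.6°)/2 = +87.2° − 73.3° = +13.9°.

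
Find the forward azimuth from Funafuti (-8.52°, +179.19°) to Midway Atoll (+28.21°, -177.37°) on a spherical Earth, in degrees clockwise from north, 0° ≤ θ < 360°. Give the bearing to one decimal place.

Δλ = -177.37 − 179.19 = -356.56°; wrapped into (−180°, 180°]: 3.44°.
θ = atan2( sin Δλ · cos φ₂ , cos φ₁ · sin φ₂ − sin φ₁ · cos φ₂ · cos Δλ )
  = atan2(0.05288, 0.59781) = 5.055° → normalised to [0°, 360°): 5.055°.

5.1°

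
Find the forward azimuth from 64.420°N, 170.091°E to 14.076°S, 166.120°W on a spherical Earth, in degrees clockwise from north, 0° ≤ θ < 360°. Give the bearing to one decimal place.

156.6°

Δλ = -166.120 − 170.091 = -336.211°; wrapped into (−180°, 180°]: 23.789°.
θ = atan2( sin Δλ · cos φ₂ , cos φ₁ · sin φ₂ − sin φ₁ · cos φ₂ · cos Δλ )
  = atan2(0.39126, -0.90558) = 156.633° → normalised to [0°, 360°): 156.633°.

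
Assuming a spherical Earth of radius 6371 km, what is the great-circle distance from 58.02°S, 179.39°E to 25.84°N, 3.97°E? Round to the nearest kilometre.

Δλ = 3.97 − 179.39 = -175.42°.
Δφ = 25.84 − -58.02 = 83.86°.
a = sin²(Δφ/2) + cos φ₁ · cos φ₂ · sin²(Δλ/2) = 0.922429.
c = 2·atan2(√a, √(1−a)) = 2.57709 rad → d = 6371·c ≈ 16418.67 km.

16419 km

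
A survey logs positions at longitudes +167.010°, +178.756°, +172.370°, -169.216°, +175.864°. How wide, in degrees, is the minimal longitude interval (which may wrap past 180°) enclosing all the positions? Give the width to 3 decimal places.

23.774°

Sort the longitudes: -169.216°, +167.010°, +172.370°, +175.864°, +178.756°.
Eastward gaps between consecutive values (wrapping around): 336.226°, 5.360°, 3.494°, 2.892°, 12.028°.
Largest gap = 336.226° ⇒ minimal covering band is its complement: 360° − 336.226° = 23.774°.
Band runs from +167.010° eastward to -169.216°, crossing the antimeridian.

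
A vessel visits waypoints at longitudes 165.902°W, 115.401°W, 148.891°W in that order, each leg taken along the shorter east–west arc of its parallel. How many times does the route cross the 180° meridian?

0

Leg 1: -165.902° → -115.401°, shortest Δλ = 50.501° (east) — does not cross 180°.
Leg 2: -115.401° → -148.891°, shortest Δλ = -33.49° (west) — does not cross 180°.
Total crossings: 0.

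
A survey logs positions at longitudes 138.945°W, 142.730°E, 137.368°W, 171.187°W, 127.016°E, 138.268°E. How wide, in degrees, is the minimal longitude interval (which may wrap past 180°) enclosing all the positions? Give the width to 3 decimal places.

Sort the longitudes: -171.187°, -138.945°, -137.368°, +127.016°, +138.268°, +142.730°.
Eastward gaps between consecutive values (wrapping around): 32.242°, 1.577°, 264.384°, 11.252°, 4.462°, 46.083°.
Largest gap = 264.384° ⇒ minimal covering band is its complement: 360° − 264.384° = 95.616°.
Band runs from +127.016° eastward to -137.368°, crossing the antimeridian.

95.616°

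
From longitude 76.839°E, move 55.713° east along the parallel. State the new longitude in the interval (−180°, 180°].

132.552°E

Start at +76.839°; shift +55.713° → +132.552°.
+132.552° already lies in (−180°, 180°].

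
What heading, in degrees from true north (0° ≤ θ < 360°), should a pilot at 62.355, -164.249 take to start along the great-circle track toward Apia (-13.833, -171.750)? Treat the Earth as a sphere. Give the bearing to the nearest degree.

Δλ = -171.750 − -164.249 = -7.501°.
θ = atan2( sin Δλ · cos φ₂ , cos φ₁ · sin φ₂ − sin φ₁ · cos φ₂ · cos Δλ )
  = atan2(-0.12676, -0.96372) = -172.507° → normalised to [0°, 360°): 187.493°.

187°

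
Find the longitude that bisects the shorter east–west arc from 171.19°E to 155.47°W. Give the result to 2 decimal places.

Signed shortest Δλ from +171.19° to -155.47° is +33.34°.
Midpoint longitude = +171.19° + (+33.34°)/2 = +171.19° + 16.67° = +187.86°.
Normalise into (−180°, 180°]: -172.14°.
(The naïve average (+171.19 + -155.47)/2 = 7.86° is on the wrong side of the globe.)

172.14°W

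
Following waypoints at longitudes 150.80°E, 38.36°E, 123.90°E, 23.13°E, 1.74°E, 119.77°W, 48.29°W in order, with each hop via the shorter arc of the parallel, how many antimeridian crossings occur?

0

Leg 1: +150.80° → +38.36°, shortest Δλ = -112.44° (west) — does not cross 180°.
Leg 2: +38.36° → +123.90°, shortest Δλ = 85.54° (east) — does not cross 180°.
Leg 3: +123.90° → +23.13°, shortest Δλ = -100.77° (west) — does not cross 180°.
Leg 4: +23.13° → +1.74°, shortest Δλ = -21.39° (west) — does not cross 180°.
Leg 5: +1.74° → -119.77°, shortest Δλ = -121.51° (west) — does not cross 180°.
Leg 6: -119.77° → -48.29°, shortest Δλ = 71.48° (east) — does not cross 180°.
Total crossings: 0.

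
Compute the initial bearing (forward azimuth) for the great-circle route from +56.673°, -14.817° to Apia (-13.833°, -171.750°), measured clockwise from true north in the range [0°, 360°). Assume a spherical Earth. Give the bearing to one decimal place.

328.3°

Δλ = -171.750 − -14.817 = -156.933°.
θ = atan2( sin Δλ · cos φ₂ , cos φ₁ · sin φ₂ − sin φ₁ · cos φ₂ · cos Δλ )
  = atan2(-0.38044, 0.61509) = -31.738° → normalised to [0°, 360°): 328.262°.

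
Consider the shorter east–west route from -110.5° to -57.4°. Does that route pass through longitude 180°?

No

Signed shortest Δλ = ((-57.4 − -110.5 + 180) mod 360) − 180 = 53.1°.
Going east by 53.1° from -110.5° reaches -57.4° without touching 180°.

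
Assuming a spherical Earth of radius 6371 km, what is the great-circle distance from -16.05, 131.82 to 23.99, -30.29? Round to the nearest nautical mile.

Δλ = -30.29 − 131.82 = -162.11°.
Δφ = 23.99 − -16.05 = 40.04°.
a = sin²(Δφ/2) + cos φ₁ · cos φ₂ · sin²(Δλ/2) = 0.973980.
c = 2·atan2(√a, √(1−a)) = 2.81756 rad → d = 6371·c ≈ 17950.69 km ≈ 9692.60 nmi.

9693 nmi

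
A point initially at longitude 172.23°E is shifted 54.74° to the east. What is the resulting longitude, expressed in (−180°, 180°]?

133.03°W

Start at +172.23°; shift +54.74° → +226.97°.
+226.97° lies outside (−180°, 180°]; subtract 360° → -133.03°.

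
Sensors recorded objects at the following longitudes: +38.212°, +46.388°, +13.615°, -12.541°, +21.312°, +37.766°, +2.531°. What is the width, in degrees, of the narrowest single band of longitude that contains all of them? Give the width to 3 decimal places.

Sort the longitudes: -12.541°, +2.531°, +13.615°, +21.312°, +37.766°, +38.212°, +46.388°.
Eastward gaps between consecutive values (wrapping around): 15.072°, 11.084°, 7.697°, 16.454°, 0.446°, 8.176°, 301.071°.
Largest gap = 301.071° ⇒ minimal covering band is its complement: 360° − 301.071° = 58.929°.
Band runs from -12.541° eastward to +46.388°.

58.929°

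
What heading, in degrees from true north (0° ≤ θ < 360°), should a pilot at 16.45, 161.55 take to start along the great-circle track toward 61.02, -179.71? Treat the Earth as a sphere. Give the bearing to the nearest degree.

Δλ = -179.71 − 161.55 = -341.26°; wrapped into (−180°, 180°]: 18.74°.
θ = atan2( sin Δλ · cos φ₂ , cos φ₁ · sin φ₂ − sin φ₁ · cos φ₂ · cos Δλ )
  = atan2(0.15566, 0.70905) = 12.382° → normalised to [0°, 360°): 12.382°.

12°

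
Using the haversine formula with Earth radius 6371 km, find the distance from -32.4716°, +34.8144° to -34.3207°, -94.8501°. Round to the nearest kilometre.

Δλ = -94.8501 − 34.8144 = -129.6645°.
Δφ = -34.3207 − -32.4716 = -1.8491°.
a = sin²(Δφ/2) + cos φ₁ · cos φ₂ · sin²(Δλ/2) = 0.571018.
c = 2·atan2(√a, √(1−a)) = 1.71331 rad → d = 6371·c ≈ 10915.53 km.

10916 km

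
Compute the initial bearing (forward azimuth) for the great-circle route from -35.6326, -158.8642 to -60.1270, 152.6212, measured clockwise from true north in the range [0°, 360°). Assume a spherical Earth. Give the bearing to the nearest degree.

216°

Δλ = 152.6212 − -158.8642 = 311.4854°; wrapped into (−180°, 180°]: -48.5146°.
θ = atan2( sin Δλ · cos φ₂ , cos φ₁ · sin φ₂ − sin φ₁ · cos φ₂ · cos Δλ )
  = atan2(-0.37312, -0.51256) = -143.947° → normalised to [0°, 360°): 216.053°.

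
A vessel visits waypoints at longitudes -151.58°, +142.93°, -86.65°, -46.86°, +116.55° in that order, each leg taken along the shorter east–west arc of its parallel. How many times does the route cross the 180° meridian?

2

Leg 1: -151.58° → +142.93°, shortest Δλ = -65.49° (west) — crosses 180°.
Leg 2: +142.93° → -86.65°, shortest Δλ = 130.42° (east) — crosses 180°.
Leg 3: -86.65° → -46.86°, shortest Δλ = 39.79° (east) — does not cross 180°.
Leg 4: -46.86° → +116.55°, shortest Δλ = 163.41° (east) — does not cross 180°.
Total crossings: 2.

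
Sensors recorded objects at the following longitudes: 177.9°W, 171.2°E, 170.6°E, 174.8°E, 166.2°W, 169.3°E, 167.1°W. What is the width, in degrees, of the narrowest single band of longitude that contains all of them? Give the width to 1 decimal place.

24.5°

Sort the longitudes: -177.9°, -167.1°, -166.2°, +169.3°, +170.6°, +171.2°, +174.8°.
Eastward gaps between consecutive values (wrapping around): 10.8°, 0.9°, 335.5°, 1.3°, 0.6°, 3.6°, 7.3°.
Largest gap = 335.5° ⇒ minimal covering band is its complement: 360° − 335.5° = 24.5°.
Band runs from +169.3° eastward to -166.2°, crossing the antimeridian.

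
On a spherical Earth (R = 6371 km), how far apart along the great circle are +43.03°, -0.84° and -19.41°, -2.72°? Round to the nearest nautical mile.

3750 nmi

Δλ = -2.72 − -0.84 = -1.88°.
Δφ = -19.41 − 43.03 = -62.44°.
a = sin²(Δφ/2) + cos φ₁ · cos φ₂ · sin²(Δλ/2) = 0.268847.
c = 2·atan2(√a, √(1−a)) = 1.09020 rad → d = 6371·c ≈ 6945.68 km ≈ 3750.37 nmi.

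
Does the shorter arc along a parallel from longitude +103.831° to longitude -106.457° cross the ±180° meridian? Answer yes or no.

Naïve |-106.457 − 103.831| = 210.288° > 180°, so the shorter arc goes the other way round — across 180°.
Signed shortest Δλ = ((-106.457 − 103.831 + 180) mod 360) − 180 = 149.712°.
Going east by 149.712° from +103.831° passes through 180° before reaching -106.457°.

Yes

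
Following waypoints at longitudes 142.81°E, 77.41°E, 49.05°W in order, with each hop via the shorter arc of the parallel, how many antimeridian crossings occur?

0

Leg 1: +142.81° → +77.41°, shortest Δλ = -65.4° (west) — does not cross 180°.
Leg 2: +77.41° → -49.05°, shortest Δλ = -126.46° (west) — does not cross 180°.
Total crossings: 0.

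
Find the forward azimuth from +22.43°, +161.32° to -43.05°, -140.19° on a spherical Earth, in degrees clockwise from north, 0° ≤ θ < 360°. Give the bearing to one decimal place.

Δλ = -140.19 − 161.32 = -301.51°; wrapped into (−180°, 180°]: 58.49°.
θ = atan2( sin Δλ · cos φ₂ , cos φ₁ · sin φ₂ − sin φ₁ · cos φ₂ · cos Δλ )
  = atan2(0.62301, -0.77672) = 141.267° → normalised to [0°, 360°): 141.267°.

141.3°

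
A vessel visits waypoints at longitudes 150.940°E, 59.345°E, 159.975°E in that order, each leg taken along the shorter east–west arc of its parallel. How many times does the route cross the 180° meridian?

0

Leg 1: +150.940° → +59.345°, shortest Δλ = -91.595° (west) — does not cross 180°.
Leg 2: +59.345° → +159.975°, shortest Δλ = 100.63° (east) — does not cross 180°.
Total crossings: 0.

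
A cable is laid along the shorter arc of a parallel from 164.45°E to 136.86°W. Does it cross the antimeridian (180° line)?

Yes

Naïve |-136.86 − 164.45| = 301.31° > 180°, so the shorter arc goes the other way round — across 180°.
Signed shortest Δλ = ((-136.86 − 164.45 + 180) mod 360) − 180 = 58.69°.
Going east by 58.69° from +164.45° passes through 180° before reaching -136.86°.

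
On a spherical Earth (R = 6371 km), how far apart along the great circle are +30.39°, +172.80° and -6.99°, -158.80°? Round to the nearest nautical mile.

Δλ = -158.80 − 172.80 = -331.60°; wrapped into (−180°, 180°]: 28.40°.
Δφ = -6.99 − 30.39 = -37.38°.
a = sin²(Δφ/2) + cos φ₁ · cos φ₂ · sin²(Δλ/2) = 0.154209.
c = 2·atan2(√a, √(1−a)) = 0.80712 rad → d = 6371·c ≈ 5142.15 km ≈ 2776.54 nmi.

2777 nmi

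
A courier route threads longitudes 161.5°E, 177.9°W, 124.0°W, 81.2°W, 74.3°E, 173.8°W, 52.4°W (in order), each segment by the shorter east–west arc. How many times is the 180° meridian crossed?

Leg 1: +161.5° → -177.9°, shortest Δλ = 20.6° (east) — crosses 180°.
Leg 2: -177.9° → -124.0°, shortest Δλ = 53.9° (east) — does not cross 180°.
Leg 3: -124.0° → -81.2°, shortest Δλ = 42.8° (east) — does not cross 180°.
Leg 4: -81.2° → +74.3°, shortest Δλ = 155.5° (east) — does not cross 180°.
Leg 5: +74.3° → -173.8°, shortest Δλ = 111.9° (east) — crosses 180°.
Leg 6: -173.8° → -52.4°, shortest Δλ = 121.4° (east) — does not cross 180°.
Total crossings: 2.

2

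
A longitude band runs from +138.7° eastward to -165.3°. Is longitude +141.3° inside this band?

Yes

Band width going east from +138.7° to -165.3°: ((-165.3 − 138.7) mod 360) = 56.0°.
Offset of +141.3° east of the west edge: ((141.3 − 138.7) mod 360) = 2.6°.
2.6° ≤ 56.0° ⇒ inside.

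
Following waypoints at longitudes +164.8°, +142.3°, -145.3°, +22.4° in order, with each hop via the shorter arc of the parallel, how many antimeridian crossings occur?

Leg 1: +164.8° → +142.3°, shortest Δλ = -22.5° (west) — does not cross 180°.
Leg 2: +142.3° → -145.3°, shortest Δλ = 72.4° (east) — crosses 180°.
Leg 3: -145.3° → +22.4°, shortest Δλ = 167.7° (east) — does not cross 180°.
Total crossings: 1.

1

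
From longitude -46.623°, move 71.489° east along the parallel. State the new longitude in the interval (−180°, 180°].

Start at -46.623°; shift +71.489° → +24.866°.
+24.866° already lies in (−180°, 180°].

+24.866°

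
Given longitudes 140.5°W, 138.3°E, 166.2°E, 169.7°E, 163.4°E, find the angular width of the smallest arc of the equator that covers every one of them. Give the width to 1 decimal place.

81.2°

Sort the longitudes: -140.5°, +138.3°, +163.4°, +166.2°, +169.7°.
Eastward gaps between consecutive values (wrapping around): 278.8°, 25.1°, 2.8°, 3.5°, 49.8°.
Largest gap = 278.8° ⇒ minimal covering band is its complement: 360° − 278.8° = 81.2°.
Band runs from +138.3° eastward to -140.5°, crossing the antimeridian.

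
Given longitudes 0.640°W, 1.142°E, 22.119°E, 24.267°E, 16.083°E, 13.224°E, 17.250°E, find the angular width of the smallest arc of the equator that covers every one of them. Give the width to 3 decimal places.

24.907°

Sort the longitudes: -0.640°, +1.142°, +13.224°, +16.083°, +17.250°, +22.119°, +24.267°.
Eastward gaps between consecutive values (wrapping around): 1.782°, 12.082°, 2.859°, 1.167°, 4.869°, 2.148°, 335.093°.
Largest gap = 335.093° ⇒ minimal covering band is its complement: 360° − 335.093° = 24.907°.
Band runs from -0.640° eastward to +24.267°.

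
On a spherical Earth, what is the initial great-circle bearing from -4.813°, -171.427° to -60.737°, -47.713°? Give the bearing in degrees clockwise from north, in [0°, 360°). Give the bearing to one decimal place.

Δλ = -47.713 − -171.427 = 123.714°.
θ = atan2( sin Δλ · cos φ₂ , cos φ₁ · sin φ₂ − sin φ₁ · cos φ₂ · cos Δλ )
  = atan2(0.40661, -0.89207) = 155.496° → normalised to [0°, 360°): 155.496°.

155.5°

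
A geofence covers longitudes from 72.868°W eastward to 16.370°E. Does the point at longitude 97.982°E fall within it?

No

Band width going east from -72.868° to +16.370°: ((16.370 − -72.868) mod 360) = 89.238°.
Offset of +97.982° east of the west edge: ((97.982 − -72.868) mod 360) = 170.850°.
170.850° > 89.238° ⇒ outside.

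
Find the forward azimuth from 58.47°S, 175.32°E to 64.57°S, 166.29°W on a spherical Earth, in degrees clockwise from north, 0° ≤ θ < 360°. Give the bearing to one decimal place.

132.7°

Δλ = -166.29 − 175.32 = -341.61°; wrapped into (−180°, 180°]: 18.39°.
θ = atan2( sin Δλ · cos φ₂ , cos φ₁ · sin φ₂ − sin φ₁ · cos φ₂ · cos Δλ )
  = atan2(0.13547, -0.12496) = 132.688° → normalised to [0°, 360°): 132.688°.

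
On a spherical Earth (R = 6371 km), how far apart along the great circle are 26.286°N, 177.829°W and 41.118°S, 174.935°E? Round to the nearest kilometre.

Δλ = 174.935 − -177.829 = 352.764°; wrapped into (−180°, 180°]: -7.236°.
Δφ = -41.118 − 26.286 = -67.404°.
a = sin²(Δφ/2) + cos φ₁ · cos φ₂ · sin²(Δλ/2) = 0.310574.
c = 2·atan2(√a, √(1−a)) = 1.18224 rad → d = 6371·c ≈ 7532.06 km.

7532 km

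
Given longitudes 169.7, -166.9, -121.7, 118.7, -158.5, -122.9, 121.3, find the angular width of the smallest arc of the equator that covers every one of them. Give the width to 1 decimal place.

119.6°

Sort the longitudes: -166.9°, -158.5°, -122.9°, -121.7°, +118.7°, +121.3°, +169.7°.
Eastward gaps between consecutive values (wrapping around): 8.4°, 35.6°, 1.2°, 240.4°, 2.6°, 48.4°, 23.4°.
Largest gap = 240.4° ⇒ minimal covering band is its complement: 360° − 240.4° = 119.6°.
Band runs from +118.7° eastward to -121.7°, crossing the antimeridian.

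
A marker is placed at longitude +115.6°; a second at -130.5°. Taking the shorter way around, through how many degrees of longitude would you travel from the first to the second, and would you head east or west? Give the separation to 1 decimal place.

113.9° east

Raw difference: -130.5 − 115.6 = -246.1°.
Normalise into (−180°, 180°]: -246.1° + 360° = 113.9°.
Positive ⇒ the second point lies to the east; separation 113.9°.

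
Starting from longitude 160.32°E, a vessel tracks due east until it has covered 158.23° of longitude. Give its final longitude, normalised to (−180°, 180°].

41.45°W

Start at +160.32°; shift +158.23° → +318.55°.
+318.55° lies outside (−180°, 180°]; subtract 360° → -41.45°.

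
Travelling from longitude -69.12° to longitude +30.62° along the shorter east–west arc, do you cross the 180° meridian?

Signed shortest Δλ = ((30.62 − -69.12 + 180) mod 360) − 180 = 99.74°.
Going east by 99.74° from -69.12° reaches +30.62° without touching 180°.

No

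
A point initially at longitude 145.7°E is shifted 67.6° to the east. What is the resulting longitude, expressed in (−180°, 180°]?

Start at +145.7°; shift +67.6° → +213.3°.
+213.3° lies outside (−180°, 180°]; subtract 360° → -146.7°.

146.7°W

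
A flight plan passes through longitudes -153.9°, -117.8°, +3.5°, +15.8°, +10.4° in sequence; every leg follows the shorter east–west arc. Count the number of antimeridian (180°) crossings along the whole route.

0

Leg 1: -153.9° → -117.8°, shortest Δλ = 36.1° (east) — does not cross 180°.
Leg 2: -117.8° → +3.5°, shortest Δλ = 121.3° (east) — does not cross 180°.
Leg 3: +3.5° → +15.8°, shortest Δλ = 12.3° (east) — does not cross 180°.
Leg 4: +15.8° → +10.4°, shortest Δλ = -5.4° (west) — does not cross 180°.
Total crossings: 0.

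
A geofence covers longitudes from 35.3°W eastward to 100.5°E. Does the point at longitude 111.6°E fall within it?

No

Band width going east from -35.3° to +100.5°: ((100.5 − -35.3) mod 360) = 135.8°.
Offset of +111.6° east of the west edge: ((111.6 − -35.3) mod 360) = 146.9°.
146.9° > 135.8° ⇒ outside.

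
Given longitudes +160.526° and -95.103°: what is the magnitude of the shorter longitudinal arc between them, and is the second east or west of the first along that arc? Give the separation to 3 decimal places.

Raw difference: -95.103 − 160.526 = -255.629°.
Normalise into (−180°, 180°]: -255.629° + 360° = 104.371°.
Positive ⇒ the second point lies to the east; separation 104.371°.

104.371° east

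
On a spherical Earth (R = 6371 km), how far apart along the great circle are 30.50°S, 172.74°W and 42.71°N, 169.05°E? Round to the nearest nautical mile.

4509 nmi

Δλ = 169.05 − -172.74 = 341.79°; wrapped into (−180°, 180°]: -18.21°.
Δφ = 42.71 − -30.50 = 73.21°.
a = sin²(Δφ/2) + cos φ₁ · cos φ₂ · sin²(Δλ/2) = 0.371422.
c = 2·atan2(√a, √(1−a)) = 1.31072 rad → d = 6371·c ≈ 8350.58 km ≈ 4508.95 nmi.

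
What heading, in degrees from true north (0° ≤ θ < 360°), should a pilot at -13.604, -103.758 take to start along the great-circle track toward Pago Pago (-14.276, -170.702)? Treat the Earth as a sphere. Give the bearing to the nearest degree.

Δλ = -170.702 − -103.758 = -66.944°.
θ = atan2( sin Δλ · cos φ₂ , cos φ₁ · sin φ₂ − sin φ₁ · cos φ₂ · cos Δλ )
  = atan2(-0.89171, -0.15040) = -99.574° → normalised to [0°, 360°): 260.426°.

260°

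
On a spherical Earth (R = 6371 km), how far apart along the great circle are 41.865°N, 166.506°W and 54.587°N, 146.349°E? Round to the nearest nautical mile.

1989 nmi

Δλ = 146.349 − -166.506 = 312.855°; wrapped into (−180°, 180°]: -47.145°.
Δφ = 54.587 − 41.865 = 12.722°.
a = sin²(Δφ/2) + cos φ₁ · cos φ₂ · sin²(Δλ/2) = 0.081290.
c = 2·atan2(√a, √(1−a)) = 0.57825 rad → d = 6371·c ≈ 3684.03 km ≈ 1989.22 nmi.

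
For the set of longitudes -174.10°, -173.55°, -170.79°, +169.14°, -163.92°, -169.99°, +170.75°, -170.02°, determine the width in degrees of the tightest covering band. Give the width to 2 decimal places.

26.94°

Sort the longitudes: -174.10°, -173.55°, -170.79°, -170.02°, -169.99°, -163.92°, +169.14°, +170.75°.
Eastward gaps between consecutive values (wrapping around): 0.55°, 2.76°, 0.77°, 0.03°, 6.07°, 333.06°, 1.61°, 15.15°.
Largest gap = 333.06° ⇒ minimal covering band is its complement: 360° − 333.06° = 26.94°.
Band runs from +169.14° eastward to -163.92°, crossing the antimeridian.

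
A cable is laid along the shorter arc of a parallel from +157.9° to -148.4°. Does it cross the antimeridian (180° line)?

Yes

Naïve |-148.4 − 157.9| = 306.3° > 180°, so the shorter arc goes the other way round — across 180°.
Signed shortest Δλ = ((-148.4 − 157.9 + 180) mod 360) − 180 = 53.7°.
Going east by 53.7° from +157.9° passes through 180° before reaching -148.4°.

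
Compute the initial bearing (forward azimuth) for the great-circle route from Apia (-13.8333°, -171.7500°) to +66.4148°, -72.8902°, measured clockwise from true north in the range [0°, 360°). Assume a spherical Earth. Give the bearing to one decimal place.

24.3°

Δλ = -72.8902 − -171.7500 = 98.8598°.
θ = atan2( sin Δλ · cos φ₂ , cos φ₁ · sin φ₂ − sin φ₁ · cos φ₂ · cos Δλ )
  = atan2(0.39534, 0.87515) = 24.310° → normalised to [0°, 360°): 24.310°.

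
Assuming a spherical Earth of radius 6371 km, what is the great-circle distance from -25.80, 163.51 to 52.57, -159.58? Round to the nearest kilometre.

9421 km

Δλ = -159.58 − 163.51 = -323.09°; wrapped into (−180°, 180°]: 36.91°.
Δφ = 52.57 − -25.80 = 78.37°.
a = sin²(Δφ/2) + cos φ₁ · cos φ₂ · sin²(Δλ/2) = 0.454040.
c = 2·atan2(√a, √(1−a)) = 1.47875 rad → d = 6371·c ≈ 9421.10 km.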